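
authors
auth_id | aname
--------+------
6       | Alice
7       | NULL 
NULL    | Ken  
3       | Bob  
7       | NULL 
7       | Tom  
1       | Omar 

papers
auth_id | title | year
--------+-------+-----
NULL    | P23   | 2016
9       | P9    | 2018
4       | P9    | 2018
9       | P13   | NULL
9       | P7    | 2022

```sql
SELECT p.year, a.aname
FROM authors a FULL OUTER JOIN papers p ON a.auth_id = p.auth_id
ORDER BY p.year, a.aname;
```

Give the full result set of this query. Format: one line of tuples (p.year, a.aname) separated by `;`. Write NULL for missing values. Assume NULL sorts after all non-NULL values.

(2016, NULL); (2018, NULL); (2018, NULL); (2022, NULL); (NULL, Alice); (NULL, Bob); (NULL, Ken); (NULL, Omar); (NULL, Tom); (NULL, NULL); (NULL, NULL); (NULL, NULL)

FULL OUTER JOIN keeps every row from both sides; unmatched rows get NULL for the other side's columns.
Matching on a.auth_id = p.auth_id. A NULL in a compared column never satisfies the condition.
Matched pairs: 0; unmatched a rows kept: 7; unmatched p rows kept: 5.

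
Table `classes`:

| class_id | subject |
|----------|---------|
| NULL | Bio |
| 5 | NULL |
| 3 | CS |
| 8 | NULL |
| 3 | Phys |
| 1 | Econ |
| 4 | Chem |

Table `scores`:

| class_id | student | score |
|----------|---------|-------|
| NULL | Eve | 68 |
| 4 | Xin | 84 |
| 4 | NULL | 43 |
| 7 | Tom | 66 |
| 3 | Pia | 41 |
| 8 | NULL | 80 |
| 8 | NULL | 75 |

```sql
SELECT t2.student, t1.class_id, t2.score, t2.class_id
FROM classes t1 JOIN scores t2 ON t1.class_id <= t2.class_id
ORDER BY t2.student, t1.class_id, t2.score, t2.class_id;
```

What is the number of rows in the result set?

INNER JOIN keeps only pairs where the ON condition holds.
Matching on t1.class_id <= t2.class_id. A NULL in a compared column never satisfies the condition.
Matched pairs: 28.
Total: 28 rows.

28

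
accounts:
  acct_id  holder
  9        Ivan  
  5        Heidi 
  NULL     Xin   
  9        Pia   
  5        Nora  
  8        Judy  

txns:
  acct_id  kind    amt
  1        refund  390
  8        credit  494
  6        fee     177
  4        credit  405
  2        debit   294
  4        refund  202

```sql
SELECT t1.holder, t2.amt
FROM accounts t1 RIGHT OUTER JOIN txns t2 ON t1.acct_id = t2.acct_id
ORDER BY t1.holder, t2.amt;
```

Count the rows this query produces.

6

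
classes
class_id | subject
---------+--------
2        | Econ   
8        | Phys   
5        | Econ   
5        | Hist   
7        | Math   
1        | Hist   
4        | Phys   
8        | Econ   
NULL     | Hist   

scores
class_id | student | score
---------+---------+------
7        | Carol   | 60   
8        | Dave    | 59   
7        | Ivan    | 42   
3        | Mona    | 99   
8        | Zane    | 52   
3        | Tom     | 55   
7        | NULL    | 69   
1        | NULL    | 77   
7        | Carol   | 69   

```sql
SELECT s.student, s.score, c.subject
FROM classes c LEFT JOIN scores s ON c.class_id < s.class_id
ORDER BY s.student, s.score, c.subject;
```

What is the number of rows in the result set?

39

LEFT JOIN keeps every row from `classes`; unmatched rows get NULL for `scores`'s columns.
Matching on c.class_id < s.class_id. A NULL in a compared column never satisfies the condition.
- c (class_id=2) pairs with 8 row(s) of s.
- c (class_id=8) has no partner → padded with NULL.
- c (class_id=5) pairs with 6 row(s) of s.
- c (class_id=5) pairs with 6 row(s) of s.
- c (class_id=7) pairs with 2 row(s) of s.
- c (class_id=1) pairs with 8 row(s) of s.
- c (class_id=4) pairs with 6 row(s) of s.
- c (class_id=8) has no partner → padded with NULL.
- c (class_id=NULL) has no partner → padded with NULL.
Total: 36 matched + 3 padded = 39 rows.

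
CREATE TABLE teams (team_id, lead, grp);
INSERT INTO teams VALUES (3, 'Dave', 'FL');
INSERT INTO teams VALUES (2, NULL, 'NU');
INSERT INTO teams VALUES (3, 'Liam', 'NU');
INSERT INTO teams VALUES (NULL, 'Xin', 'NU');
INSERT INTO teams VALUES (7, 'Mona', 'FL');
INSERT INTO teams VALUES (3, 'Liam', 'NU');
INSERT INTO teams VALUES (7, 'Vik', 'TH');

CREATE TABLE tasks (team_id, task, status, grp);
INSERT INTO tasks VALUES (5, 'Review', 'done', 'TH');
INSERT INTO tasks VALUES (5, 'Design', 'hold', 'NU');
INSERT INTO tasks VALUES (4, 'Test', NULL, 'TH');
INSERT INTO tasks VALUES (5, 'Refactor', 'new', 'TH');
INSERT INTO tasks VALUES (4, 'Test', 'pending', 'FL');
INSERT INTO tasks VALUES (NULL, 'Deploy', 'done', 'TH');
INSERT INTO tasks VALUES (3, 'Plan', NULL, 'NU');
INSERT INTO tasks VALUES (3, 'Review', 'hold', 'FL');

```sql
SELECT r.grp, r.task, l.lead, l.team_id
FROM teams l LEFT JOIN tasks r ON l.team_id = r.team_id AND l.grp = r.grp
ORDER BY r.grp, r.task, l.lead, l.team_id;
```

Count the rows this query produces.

7

LEFT JOIN keeps every row from `teams`; unmatched rows get NULL for `tasks`'s columns.
Matching on l.team_id = r.team_id AND l.grp = r.grp. A NULL in a compared column never satisfies the condition.
- l[0] team_id=3, grp=FL → 1 match(es) in r → 1 row(s).
- l[1] team_id=2, grp=NU → no match; kept with NULLs on the r side.
- l[2] team_id=3, grp=NU → 1 match(es) in r → 1 row(s).
- l[3] team_id=NULL, grp=NU → no match; kept with NULLs on the r side.
- l[4] team_id=7, grp=FL → no match; kept with NULLs on the r side.
- l[5] team_id=3, grp=NU → 1 match(es) in r → 1 row(s).
- l[6] team_id=7, grp=TH → no match; kept with NULLs on the r side.
Total: 3 matched + 4 padded = 7 rows.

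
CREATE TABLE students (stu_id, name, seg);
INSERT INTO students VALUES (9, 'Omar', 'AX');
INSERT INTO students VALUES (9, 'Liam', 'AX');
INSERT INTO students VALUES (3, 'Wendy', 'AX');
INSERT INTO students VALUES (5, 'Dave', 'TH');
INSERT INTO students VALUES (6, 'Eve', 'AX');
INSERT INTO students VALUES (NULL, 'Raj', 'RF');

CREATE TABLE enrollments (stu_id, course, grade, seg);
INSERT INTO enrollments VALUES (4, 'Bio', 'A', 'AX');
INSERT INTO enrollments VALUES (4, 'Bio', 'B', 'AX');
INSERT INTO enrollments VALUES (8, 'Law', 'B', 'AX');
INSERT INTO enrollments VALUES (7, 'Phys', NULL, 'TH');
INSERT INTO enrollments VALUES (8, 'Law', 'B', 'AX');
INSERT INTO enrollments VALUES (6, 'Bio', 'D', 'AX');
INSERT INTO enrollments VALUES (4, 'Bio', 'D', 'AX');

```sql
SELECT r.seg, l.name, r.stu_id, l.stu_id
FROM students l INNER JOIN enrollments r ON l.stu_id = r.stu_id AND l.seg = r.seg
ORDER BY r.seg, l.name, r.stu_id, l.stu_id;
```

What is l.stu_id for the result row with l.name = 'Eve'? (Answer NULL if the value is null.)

INNER JOIN keeps only pairs where the ON condition holds.
Matching on l.stu_id = r.stu_id AND l.seg = r.seg. A NULL in a compared column never satisfies the condition.
- l[0] stu_id=9, seg=AX → no match; dropped.
- l[1] stu_id=9, seg=AX → no match; dropped.
- l[2] stu_id=3, seg=AX → no match; dropped.
- l[3] stu_id=5, seg=TH → no match; dropped.
- l[4] stu_id=6, seg=AX → 1 match(es) in r → 1 row(s).
- l[5] stu_id=NULL, seg=RF → no match; dropped.

6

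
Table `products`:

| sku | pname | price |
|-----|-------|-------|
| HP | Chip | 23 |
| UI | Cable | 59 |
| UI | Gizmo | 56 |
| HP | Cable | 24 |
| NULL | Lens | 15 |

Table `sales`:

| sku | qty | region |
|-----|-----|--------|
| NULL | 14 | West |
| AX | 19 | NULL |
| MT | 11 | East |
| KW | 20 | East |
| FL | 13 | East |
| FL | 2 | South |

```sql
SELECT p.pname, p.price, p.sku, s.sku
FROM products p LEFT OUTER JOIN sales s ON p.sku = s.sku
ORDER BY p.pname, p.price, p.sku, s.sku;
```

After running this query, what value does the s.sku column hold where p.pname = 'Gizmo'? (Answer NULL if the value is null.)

NULL

LEFT JOIN keeps every row from `products`; unmatched rows get NULL for `sales`'s columns.
Matching on p.sku = s.sku. A NULL in a compared column never satisfies the condition.
Matched pairs: 0; unmatched p rows kept: 5.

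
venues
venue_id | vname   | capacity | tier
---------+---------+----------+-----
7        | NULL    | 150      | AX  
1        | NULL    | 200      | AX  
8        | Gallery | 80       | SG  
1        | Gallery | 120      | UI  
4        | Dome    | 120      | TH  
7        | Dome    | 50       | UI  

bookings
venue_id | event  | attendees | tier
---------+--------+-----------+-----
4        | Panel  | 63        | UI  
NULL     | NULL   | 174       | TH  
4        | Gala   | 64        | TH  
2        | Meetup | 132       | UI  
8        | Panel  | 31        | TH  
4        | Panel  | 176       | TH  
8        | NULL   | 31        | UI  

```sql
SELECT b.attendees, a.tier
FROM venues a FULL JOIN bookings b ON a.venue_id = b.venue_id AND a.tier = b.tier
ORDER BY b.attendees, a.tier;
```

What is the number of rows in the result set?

FULL OUTER JOIN keeps every row from both sides; unmatched rows get NULL for the other side's columns.
Matching on a.venue_id = b.venue_id AND a.tier = b.tier. A NULL in a compared column never satisfies the condition.
- a[0] venue_id=7, tier=AX → no match; kept with NULLs on the b side.
- a[1] venue_id=1, tier=AX → no match; kept with NULLs on the b side.
- a[2] venue_id=8, tier=SG → no match; kept with NULLs on the b side.
- a[3] venue_id=1, tier=UI → no match; kept with NULLs on the b side.
- a[4] venue_id=4, tier=TH → 2 match(es) in b → 2 row(s).
- a[5] venue_id=7, tier=UI → no match; kept with NULLs on the b side.
- plus 5 unmatched b row(s), each kept with NULL a columns.
Total: 2 matched + 10 padded = 12 rows.

12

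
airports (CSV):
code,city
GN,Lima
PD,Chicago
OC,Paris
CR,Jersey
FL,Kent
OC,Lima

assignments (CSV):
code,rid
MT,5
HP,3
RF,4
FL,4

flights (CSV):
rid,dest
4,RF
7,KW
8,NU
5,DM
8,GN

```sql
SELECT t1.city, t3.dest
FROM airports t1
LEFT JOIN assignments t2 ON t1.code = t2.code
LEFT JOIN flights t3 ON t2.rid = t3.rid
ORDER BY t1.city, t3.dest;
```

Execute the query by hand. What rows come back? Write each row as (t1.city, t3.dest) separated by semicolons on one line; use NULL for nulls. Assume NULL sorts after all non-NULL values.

(Chicago, NULL); (Jersey, NULL); (Kent, RF); (Lima, NULL); (Lima, NULL); (Paris, NULL)

Joins associate left-to-right: airports LEFT JOIN assignments on code gives 6 intermediate row(s).
Then LEFT JOIN `flights t3` on rid: each of those 6 rows is kept; rows whose t2.rid has no match in t3 get NULL for t3's columns.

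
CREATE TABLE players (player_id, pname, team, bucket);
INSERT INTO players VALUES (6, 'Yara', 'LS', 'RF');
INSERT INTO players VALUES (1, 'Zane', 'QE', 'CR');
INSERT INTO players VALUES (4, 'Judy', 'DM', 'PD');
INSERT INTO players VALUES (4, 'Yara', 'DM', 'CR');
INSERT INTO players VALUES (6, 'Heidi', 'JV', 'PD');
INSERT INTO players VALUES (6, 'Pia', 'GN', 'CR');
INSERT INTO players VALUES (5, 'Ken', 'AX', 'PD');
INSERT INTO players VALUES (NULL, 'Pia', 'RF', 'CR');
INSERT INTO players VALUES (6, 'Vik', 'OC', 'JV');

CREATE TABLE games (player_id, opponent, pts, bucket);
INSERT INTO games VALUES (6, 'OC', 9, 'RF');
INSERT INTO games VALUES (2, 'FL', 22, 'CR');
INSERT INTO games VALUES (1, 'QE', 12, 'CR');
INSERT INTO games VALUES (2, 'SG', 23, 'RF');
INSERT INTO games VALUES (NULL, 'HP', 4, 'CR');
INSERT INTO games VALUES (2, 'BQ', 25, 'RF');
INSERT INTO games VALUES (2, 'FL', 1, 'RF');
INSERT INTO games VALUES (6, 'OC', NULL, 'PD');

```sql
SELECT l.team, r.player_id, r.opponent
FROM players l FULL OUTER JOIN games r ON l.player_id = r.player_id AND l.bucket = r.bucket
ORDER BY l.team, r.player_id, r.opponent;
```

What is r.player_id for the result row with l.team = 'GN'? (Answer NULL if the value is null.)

NULL

FULL OUTER JOIN keeps every row from both sides; unmatched rows get NULL for the other side's columns.
Matching on l.player_id = r.player_id AND l.bucket = r.bucket. A NULL in a compared column never satisfies the condition.
Matched pairs: 3; unmatched l rows kept: 6; unmatched r rows kept: 5.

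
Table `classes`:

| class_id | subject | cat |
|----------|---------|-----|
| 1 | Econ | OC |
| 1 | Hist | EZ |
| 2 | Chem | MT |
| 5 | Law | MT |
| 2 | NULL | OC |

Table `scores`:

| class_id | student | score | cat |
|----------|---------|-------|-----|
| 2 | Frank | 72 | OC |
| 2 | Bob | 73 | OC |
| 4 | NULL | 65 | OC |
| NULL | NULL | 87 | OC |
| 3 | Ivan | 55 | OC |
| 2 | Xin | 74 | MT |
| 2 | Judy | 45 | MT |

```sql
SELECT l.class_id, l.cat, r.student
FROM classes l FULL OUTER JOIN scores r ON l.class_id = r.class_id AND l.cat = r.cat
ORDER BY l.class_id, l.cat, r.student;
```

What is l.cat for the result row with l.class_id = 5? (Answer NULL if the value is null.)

FULL OUTER JOIN keeps every row from both sides; unmatched rows get NULL for the other side's columns.
Matching on l.class_id = r.class_id AND l.cat = r.cat. A NULL in a compared column never satisfies the condition.
- l (class_id=1, cat=OC) has no partner → padded with NULL.
- l (class_id=1, cat=EZ) has no partner → padded with NULL.
- l (class_id=2, cat=MT) pairs with 2 row(s) of r.
- l (class_id=5, cat=MT) has no partner → padded with NULL.
- l (class_id=2, cat=OC) pairs with 2 row(s) of r.
- 3 row(s) from r found no l partner → padded with NULL.

MT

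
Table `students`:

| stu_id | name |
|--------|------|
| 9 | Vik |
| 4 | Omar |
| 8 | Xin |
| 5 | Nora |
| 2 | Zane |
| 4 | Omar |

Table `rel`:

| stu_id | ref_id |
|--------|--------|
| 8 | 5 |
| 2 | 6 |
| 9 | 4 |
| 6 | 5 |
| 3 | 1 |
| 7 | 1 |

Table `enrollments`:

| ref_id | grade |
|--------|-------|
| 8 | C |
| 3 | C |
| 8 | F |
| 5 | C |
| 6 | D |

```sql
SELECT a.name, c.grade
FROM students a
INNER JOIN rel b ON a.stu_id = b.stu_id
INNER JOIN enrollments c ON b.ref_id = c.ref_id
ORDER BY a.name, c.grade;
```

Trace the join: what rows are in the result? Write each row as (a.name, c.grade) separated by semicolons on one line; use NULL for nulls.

(Xin, C); (Zane, D)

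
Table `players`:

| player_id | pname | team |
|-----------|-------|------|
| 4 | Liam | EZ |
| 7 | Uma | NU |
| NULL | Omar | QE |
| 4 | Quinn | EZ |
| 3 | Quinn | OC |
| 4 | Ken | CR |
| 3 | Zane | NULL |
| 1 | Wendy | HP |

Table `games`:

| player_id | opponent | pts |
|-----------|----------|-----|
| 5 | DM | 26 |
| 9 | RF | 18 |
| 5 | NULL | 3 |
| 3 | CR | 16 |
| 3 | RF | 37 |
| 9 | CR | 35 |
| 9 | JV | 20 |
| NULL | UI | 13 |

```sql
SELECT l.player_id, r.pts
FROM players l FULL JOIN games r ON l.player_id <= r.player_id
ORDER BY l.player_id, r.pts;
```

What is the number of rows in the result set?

FULL OUTER JOIN keeps every row from both sides; unmatched rows get NULL for the other side's columns.
Matching on l.player_id <= r.player_id. A NULL in a compared column never satisfies the condition.
Matched pairs: 39; unmatched l rows kept: 1; unmatched r rows kept: 1.
Total: 39 matched + 2 padded = 41 rows.

41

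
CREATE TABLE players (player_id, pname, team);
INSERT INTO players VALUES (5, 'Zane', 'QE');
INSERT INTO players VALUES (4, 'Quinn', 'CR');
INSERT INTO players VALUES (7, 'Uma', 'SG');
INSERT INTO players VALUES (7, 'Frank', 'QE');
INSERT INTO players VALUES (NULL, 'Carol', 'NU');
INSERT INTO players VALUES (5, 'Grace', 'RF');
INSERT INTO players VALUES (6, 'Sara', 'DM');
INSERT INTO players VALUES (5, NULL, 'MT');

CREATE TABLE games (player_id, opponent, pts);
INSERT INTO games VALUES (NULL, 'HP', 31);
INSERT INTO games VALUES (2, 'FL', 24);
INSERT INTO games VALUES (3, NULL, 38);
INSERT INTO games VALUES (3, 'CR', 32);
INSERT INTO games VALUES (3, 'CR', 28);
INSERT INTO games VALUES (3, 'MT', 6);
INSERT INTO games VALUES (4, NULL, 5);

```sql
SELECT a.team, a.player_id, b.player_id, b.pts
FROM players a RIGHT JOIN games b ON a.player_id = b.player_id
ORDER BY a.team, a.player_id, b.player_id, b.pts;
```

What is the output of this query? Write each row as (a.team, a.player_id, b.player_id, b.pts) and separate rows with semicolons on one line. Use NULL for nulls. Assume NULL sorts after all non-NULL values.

(CR, 4, 4, 5); (NULL, NULL, 2, 24); (NULL, NULL, 3, 6); (NULL, NULL, 3, 28); (NULL, NULL, 3, 32); (NULL, NULL, 3, 38); (NULL, NULL, NULL, 31)

RIGHT JOIN keeps every row from `games`; unmatched rows get NULL for `players`'s columns.
Matching on a.player_id = b.player_id. A NULL in a compared column never satisfies the condition.
Matched pairs: 1; unmatched b rows kept: 6.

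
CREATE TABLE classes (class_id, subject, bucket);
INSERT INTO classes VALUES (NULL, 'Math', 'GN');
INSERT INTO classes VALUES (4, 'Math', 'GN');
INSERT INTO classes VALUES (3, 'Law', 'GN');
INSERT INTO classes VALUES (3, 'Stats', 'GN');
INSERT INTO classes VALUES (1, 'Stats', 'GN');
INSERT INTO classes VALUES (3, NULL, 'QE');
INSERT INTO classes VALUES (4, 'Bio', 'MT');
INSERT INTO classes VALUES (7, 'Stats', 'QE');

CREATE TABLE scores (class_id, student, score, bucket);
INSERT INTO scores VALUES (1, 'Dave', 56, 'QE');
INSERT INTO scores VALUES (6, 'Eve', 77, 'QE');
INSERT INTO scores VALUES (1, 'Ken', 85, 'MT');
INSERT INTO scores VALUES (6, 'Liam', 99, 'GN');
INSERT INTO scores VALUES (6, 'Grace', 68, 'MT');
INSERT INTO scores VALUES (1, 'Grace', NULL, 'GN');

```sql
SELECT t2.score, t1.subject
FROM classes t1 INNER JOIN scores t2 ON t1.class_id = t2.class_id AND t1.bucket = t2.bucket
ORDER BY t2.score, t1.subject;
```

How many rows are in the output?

1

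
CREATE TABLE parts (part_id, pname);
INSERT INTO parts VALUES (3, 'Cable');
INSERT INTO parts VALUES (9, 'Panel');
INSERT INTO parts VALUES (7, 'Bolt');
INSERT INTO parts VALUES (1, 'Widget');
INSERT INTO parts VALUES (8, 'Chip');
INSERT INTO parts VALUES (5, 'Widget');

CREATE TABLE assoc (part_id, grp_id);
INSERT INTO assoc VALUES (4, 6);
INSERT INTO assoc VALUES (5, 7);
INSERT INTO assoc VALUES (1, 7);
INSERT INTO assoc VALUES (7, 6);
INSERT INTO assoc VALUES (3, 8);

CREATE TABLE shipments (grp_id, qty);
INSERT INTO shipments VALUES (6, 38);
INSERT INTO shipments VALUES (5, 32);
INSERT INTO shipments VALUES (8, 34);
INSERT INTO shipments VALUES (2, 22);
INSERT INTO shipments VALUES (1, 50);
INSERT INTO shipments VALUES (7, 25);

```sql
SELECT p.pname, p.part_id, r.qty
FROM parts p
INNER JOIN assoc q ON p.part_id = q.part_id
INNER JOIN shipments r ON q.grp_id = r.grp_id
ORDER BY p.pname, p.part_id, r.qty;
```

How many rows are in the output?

4

Evaluate left to right. First `parts p INNER JOIN assoc q` on part_id: 4 row(s).
Then INNER JOIN `shipments r` on grp_id: keep only rows whose q.grp_id appears in r.
Result: 4 row(s).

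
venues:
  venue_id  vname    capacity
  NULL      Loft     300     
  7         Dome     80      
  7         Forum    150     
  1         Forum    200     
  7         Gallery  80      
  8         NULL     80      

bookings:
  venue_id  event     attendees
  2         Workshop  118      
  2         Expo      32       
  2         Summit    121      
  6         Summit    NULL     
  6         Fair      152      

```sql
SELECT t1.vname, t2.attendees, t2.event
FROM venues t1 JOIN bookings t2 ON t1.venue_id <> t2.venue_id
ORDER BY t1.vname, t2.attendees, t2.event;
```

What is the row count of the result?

INNER JOIN keeps only pairs where the ON condition holds.
Matching on t1.venue_id <> t2.venue_id. A NULL in a compared column never satisfies the condition.
- t1 (venue_id=NULL) has no partner → excluded.
- t1 (venue_id=7) pairs with 5 row(s) of t2.
- t1 (venue_id=7) pairs with 5 row(s) of t2.
- t1 (venue_id=1) pairs with 5 row(s) of t2.
- t1 (venue_id=7) pairs with 5 row(s) of t2.
- t1 (venue_id=8) pairs with 5 row(s) of t2.
Total: 25 rows.

25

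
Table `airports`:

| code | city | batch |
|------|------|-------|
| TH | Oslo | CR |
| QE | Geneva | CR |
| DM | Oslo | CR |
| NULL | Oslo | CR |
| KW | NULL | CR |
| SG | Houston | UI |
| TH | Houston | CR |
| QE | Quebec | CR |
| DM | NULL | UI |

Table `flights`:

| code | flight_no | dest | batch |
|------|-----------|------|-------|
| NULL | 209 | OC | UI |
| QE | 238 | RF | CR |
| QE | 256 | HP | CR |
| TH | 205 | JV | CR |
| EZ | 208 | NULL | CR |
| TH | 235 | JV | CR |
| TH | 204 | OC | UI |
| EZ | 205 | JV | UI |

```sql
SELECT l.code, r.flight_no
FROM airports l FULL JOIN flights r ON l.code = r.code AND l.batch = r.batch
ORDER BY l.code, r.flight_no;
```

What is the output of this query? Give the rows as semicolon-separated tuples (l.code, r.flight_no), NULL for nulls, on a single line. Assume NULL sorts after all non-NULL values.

FULL OUTER JOIN keeps every row from both sides; unmatched rows get NULL for the other side's columns.
Matching on l.code = r.code AND l.batch = r.batch. A NULL in a compared column never satisfies the condition.
Matched pairs: 8; unmatched l rows kept: 5; unmatched r rows kept: 4.

(DM, NULL); (DM, NULL); (KW, NULL); (QE, 238); (QE, 238); (QE, 256); (QE, 256); (SG, NULL); (TH, 205); (TH, 205); (TH, 235); (TH, 235); (NULL, 204); (NULL, 205); (NULL, 208); (NULL, 209); (NULL, NULL)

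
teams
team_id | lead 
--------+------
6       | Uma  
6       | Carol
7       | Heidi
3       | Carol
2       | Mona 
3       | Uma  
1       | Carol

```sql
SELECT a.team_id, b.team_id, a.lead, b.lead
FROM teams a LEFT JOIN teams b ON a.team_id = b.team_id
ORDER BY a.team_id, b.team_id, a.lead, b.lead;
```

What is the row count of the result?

LEFT JOIN keeps every row from `teams a`; unmatched rows get NULL for `teams b`'s columns.
Matching on a.team_id = b.team_id.
- a row (team_id=6): matches 2 b row(s) → 2 output row(s).
- a row (team_id=6): matches 2 b row(s) → 2 output row(s).
- a row (team_id=7): matches 1 b row(s) → 1 output row(s).
- a row (team_id=3): matches 2 b row(s) → 2 output row(s).
- a row (team_id=2): matches 1 b row(s) → 1 output row(s).
- a row (team_id=3): matches 2 b row(s) → 2 output row(s).
- a row (team_id=1): matches 1 b row(s) → 1 output row(s).
Total: 11 rows.

11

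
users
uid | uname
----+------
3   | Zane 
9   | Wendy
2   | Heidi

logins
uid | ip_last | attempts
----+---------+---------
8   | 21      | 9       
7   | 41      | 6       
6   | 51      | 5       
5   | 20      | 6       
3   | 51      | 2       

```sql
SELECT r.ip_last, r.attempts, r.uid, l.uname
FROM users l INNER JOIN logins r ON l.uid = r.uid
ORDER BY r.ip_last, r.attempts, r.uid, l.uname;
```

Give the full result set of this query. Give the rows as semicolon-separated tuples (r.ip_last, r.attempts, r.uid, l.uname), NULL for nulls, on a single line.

INNER JOIN keeps only pairs where the ON condition holds.
Matching on l.uid = r.uid.
- uid=3: 1 matching r row(s), so 1 row(s) emitted.
- uid=9: no matching r row, dropped.
- uid=2: no matching r row, dropped.
After projecting and ordering:
r.ip_last | r.attempts | r.uid | l.uname
51 | 2 | 3 | Zane

(51, 2, 3, Zane)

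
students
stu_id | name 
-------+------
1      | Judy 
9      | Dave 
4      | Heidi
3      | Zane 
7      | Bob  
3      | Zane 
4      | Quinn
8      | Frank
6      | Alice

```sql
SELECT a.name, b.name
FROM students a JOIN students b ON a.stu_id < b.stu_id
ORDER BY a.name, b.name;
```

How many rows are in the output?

INNER JOIN keeps only pairs where the ON condition holds.
Matching on a.stu_id < b.stu_id.
Matched pairs: 34.
Total: 34 rows.

34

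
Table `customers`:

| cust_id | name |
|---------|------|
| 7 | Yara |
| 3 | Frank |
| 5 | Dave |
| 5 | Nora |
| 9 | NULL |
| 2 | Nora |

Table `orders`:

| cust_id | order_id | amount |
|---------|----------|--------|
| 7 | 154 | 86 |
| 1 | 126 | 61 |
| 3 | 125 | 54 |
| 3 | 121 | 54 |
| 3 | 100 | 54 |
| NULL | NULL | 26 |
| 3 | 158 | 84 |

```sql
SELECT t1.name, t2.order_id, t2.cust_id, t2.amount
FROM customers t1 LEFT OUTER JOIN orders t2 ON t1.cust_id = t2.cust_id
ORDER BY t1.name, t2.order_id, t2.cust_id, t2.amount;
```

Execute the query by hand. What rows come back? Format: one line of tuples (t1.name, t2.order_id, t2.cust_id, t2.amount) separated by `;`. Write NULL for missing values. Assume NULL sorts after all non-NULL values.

LEFT JOIN keeps every row from `customers`; unmatched rows get NULL for `orders`'s columns.
Matching on t1.cust_id = t2.cust_id. A NULL in a compared column never satisfies the condition.
- cust_id=7: 1 matching t2 row(s), so 1 row(s) emitted.
- cust_id=3: 4 matching t2 row(s), so 4 row(s) emitted.
- cust_id=5: no t2 row matches, row kept with t2 columns NULL.
- cust_id=5: no t2 row matches, row kept with t2 columns NULL.
- cust_id=9: no t2 row matches, row kept with t2 columns NULL.
- cust_id=2: no t2 row matches, row kept with t2 columns NULL.
After projecting and ordering:
t1.name | t2.order_id | t2.cust_id | t2.amount
Dave | NULL | NULL | NULL
Frank | 100 | 3 | 54
Frank | 121 | 3 | 54
Frank | 125 | 3 | 54
Frank | 158 | 3 | 84
Nora | NULL | NULL | NULL
Nora | NULL | NULL | NULL
Yara | 154 | 7 | 86
NULL | NULL | NULL | NULL

(Dave, NULL, NULL, NULL); (Frank, 100, 3, 54); (Frank, 121, 3, 54); (Frank, 125, 3, 54); (Frank, 158, 3, 84); (Nora, NULL, NULL, NULL); (Nora, NULL, NULL, NULL); (Yara, 154, 7, 86); (NULL, NULL, NULL, NULL)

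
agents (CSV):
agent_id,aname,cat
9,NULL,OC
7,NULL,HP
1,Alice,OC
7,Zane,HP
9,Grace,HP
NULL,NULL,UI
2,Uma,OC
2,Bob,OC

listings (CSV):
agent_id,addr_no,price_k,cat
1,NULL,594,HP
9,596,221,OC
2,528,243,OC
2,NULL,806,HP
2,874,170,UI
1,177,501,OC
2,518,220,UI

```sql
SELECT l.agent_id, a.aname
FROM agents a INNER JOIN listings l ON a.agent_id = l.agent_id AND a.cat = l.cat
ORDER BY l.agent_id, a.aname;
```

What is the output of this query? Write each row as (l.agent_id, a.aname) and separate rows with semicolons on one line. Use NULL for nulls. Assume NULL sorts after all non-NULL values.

(1, Alice); (2, Bob); (2, Uma); (9, NULL)

INNER JOIN keeps only pairs where the ON condition holds.
Matching on a.agent_id = l.agent_id AND a.cat = l.cat. A NULL in a compared column never satisfies the condition.
- a row (agent_id=9, cat=OC): matches 1 l row(s) → 1 output row(s).
- a row (agent_id=7, cat=HP): no match → dropped.
- a row (agent_id=1, cat=OC): matches 1 l row(s) → 1 output row(s).
- a row (agent_id=7, cat=HP): no match → dropped.
- a row (agent_id=9, cat=HP): no match → dropped.
- a row (agent_id=NULL, cat=UI): no match → dropped.
- a row (agent_id=2, cat=OC): matches 1 l row(s) → 1 output row(s).
- a row (agent_id=2, cat=OC): matches 1 l row(s) → 1 output row(s).
After projecting and ordering:
l.agent_id | a.aname
1 | Alice
2 | Bob
2 | Uma
9 | NULL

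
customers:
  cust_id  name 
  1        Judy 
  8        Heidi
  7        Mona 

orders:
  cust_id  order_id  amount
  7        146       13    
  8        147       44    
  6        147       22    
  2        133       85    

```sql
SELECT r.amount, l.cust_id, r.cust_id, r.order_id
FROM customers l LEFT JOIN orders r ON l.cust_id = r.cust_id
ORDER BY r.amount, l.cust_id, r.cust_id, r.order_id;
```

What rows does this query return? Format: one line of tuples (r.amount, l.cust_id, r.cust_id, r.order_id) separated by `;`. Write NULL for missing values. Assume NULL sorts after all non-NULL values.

LEFT JOIN keeps every row from `customers`; unmatched rows get NULL for `orders`'s columns.
Matching on l.cust_id = r.cust_id.
Matched pairs: 2; unmatched l rows kept: 1.

(13, 7, 7, 146); (44, 8, 8, 147); (NULL, 1, NULL, NULL)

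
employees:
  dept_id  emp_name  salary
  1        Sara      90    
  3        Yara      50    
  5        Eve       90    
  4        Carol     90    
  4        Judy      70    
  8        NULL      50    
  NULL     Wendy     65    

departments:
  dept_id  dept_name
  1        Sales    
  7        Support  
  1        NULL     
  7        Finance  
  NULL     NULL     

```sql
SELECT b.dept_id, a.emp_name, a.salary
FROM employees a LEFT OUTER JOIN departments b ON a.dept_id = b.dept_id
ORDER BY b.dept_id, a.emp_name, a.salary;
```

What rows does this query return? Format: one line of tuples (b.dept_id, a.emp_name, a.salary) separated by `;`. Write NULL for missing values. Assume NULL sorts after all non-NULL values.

(1, Sara, 90); (1, Sara, 90); (NULL, Carol, 90); (NULL, Eve, 90); (NULL, Judy, 70); (NULL, Wendy, 65); (NULL, Yara, 50); (NULL, NULL, 50)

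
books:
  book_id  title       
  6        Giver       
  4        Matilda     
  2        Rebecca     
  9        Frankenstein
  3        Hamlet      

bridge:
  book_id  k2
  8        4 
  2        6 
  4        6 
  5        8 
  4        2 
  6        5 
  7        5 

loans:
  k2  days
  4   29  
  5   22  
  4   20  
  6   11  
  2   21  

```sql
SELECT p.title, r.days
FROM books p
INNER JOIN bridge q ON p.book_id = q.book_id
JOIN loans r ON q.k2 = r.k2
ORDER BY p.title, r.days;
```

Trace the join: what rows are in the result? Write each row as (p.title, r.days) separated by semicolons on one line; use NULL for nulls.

(Giver, 22); (Matilda, 11); (Matilda, 21); (Rebecca, 11)

Step 1 — p INNER JOIN q on book_id → 4 row(s).
Then INNER JOIN `loans r` on k2: keep only rows whose q.k2 appears in r.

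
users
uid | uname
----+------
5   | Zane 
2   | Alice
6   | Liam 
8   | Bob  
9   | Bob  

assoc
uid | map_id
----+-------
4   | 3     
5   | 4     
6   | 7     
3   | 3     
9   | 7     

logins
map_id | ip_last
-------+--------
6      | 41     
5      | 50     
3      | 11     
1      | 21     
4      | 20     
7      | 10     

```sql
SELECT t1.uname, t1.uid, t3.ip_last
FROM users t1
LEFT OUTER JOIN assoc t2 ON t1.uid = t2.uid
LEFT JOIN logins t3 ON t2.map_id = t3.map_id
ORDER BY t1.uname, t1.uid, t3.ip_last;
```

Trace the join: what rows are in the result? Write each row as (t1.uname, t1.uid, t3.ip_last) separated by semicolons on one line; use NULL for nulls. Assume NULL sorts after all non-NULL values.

(Alice, 2, NULL); (Bob, 8, NULL); (Bob, 9, 10); (Liam, 6, 10); (Zane, 5, 20)

Step 1 — t1 LEFT JOIN t2 on uid → 5 row(s).
Then LEFT JOIN `logins t3` on map_id: each of those 5 rows is kept; rows whose t2.map_id has no match in t3 get NULL for t3's columns.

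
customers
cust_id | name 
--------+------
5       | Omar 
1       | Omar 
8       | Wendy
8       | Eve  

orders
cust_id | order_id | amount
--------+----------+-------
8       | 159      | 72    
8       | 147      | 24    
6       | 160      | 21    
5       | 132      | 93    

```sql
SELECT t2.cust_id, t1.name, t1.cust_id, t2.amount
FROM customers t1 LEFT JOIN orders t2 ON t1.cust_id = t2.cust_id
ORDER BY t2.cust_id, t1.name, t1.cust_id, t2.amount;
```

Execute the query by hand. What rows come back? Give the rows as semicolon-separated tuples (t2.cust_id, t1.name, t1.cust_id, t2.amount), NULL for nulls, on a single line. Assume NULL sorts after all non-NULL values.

LEFT JOIN keeps every row from `customers`; unmatched rows get NULL for `orders`'s columns.
Matching on t1.cust_id = t2.cust_id.
- t1 (cust_id=5) pairs with 1 row(s) of t2.
- t1 (cust_id=1) has no partner → padded with NULL.
- t1 (cust_id=8) pairs with 2 row(s) of t2.
- t1 (cust_id=8) pairs with 2 row(s) of t2.
After projecting and ordering:
t2.cust_id | t1.name | t1.cust_id | t2.amount
5 | Omar | 5 | 93
8 | Eve | 8 | 24
8 | Eve | 8 | 72
8 | Wendy | 8 | 24
8 | Wendy | 8 | 72
NULL | Omar | 1 | NULL

(5, Omar, 5, 93); (8, Eve, 8, 24); (8, Eve, 8, 72); (8, Wendy, 8, 24); (8, Wendy, 8, 72); (NULL, Omar, 1, NULL)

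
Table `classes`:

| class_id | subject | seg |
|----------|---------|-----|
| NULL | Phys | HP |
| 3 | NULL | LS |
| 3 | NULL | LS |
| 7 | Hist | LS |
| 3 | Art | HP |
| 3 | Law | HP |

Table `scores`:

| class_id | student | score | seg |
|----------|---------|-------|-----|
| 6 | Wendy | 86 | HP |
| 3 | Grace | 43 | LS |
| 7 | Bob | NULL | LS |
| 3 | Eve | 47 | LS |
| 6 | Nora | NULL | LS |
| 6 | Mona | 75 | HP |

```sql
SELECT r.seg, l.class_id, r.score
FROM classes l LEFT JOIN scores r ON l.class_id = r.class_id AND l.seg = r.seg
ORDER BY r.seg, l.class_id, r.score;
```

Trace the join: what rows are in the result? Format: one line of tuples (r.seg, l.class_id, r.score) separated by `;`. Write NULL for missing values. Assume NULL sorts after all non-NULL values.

LEFT JOIN keeps every row from `classes`; unmatched rows get NULL for `scores`'s columns.
Matching on l.class_id = r.class_id AND l.seg = r.seg. A NULL in a compared column never satisfies the condition.
- class_id=NULL, seg=HP: no r row matches, row kept with r columns NULL.
- class_id=3, seg=LS: 2 matching r row(s), so 2 row(s) emitted.
- class_id=3, seg=LS: 2 matching r row(s), so 2 row(s) emitted.
- class_id=7, seg=LS: 1 matching r row(s), so 1 row(s) emitted.
- class_id=3, seg=HP: no r row matches, row kept with r columns NULL.
- class_id=3, seg=HP: no r row matches, row kept with r columns NULL.
After projecting and ordering:
r.seg | l.class_id | r.score
LS | 3 | 43
LS | 3 | 43
LS | 3 | 47
LS | 3 | 47
LS | 7 | NULL
NULL | 3 | NULL
NULL | 3 | NULL
NULL | NULL | NULL

(LS, 3, 43); (LS, 3, 43); (LS, 3, 47); (LS, 3, 47); (LS, 7, NULL); (NULL, 3, NULL); (NULL, 3, NULL); (NULL, NULL, NULL)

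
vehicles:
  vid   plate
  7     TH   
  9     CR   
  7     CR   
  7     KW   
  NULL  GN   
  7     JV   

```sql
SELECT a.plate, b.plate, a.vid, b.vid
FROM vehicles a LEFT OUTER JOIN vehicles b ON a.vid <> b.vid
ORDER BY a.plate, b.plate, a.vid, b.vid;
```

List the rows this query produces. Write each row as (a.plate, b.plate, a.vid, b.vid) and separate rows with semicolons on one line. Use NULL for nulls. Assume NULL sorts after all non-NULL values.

(CR, CR, 7, 9); (CR, CR, 9, 7); (CR, JV, 9, 7); (CR, KW, 9, 7); (CR, TH, 9, 7); (GN, NULL, NULL, NULL); (JV, CR, 7, 9); (KW, CR, 7, 9); (TH, CR, 7, 9)

LEFT JOIN keeps every row from `vehicles a`; unmatched rows get NULL for `vehicles b`'s columns.
Matching on a.vid <> b.vid. A NULL in a compared column never satisfies the condition.
- vid=7: 1 matching b row(s), so 1 row(s) emitted.
- vid=9: 4 matching b row(s), so 4 row(s) emitted.
- vid=7: 1 matching b row(s), so 1 row(s) emitted.
- vid=7: 1 matching b row(s), so 1 row(s) emitted.
- vid=NULL: no b row matches, row kept with b columns NULL.
- vid=7: 1 matching b row(s), so 1 row(s) emitted.
After projecting and ordering:
a.plate | b.plate | a.vid | b.vid
CR | CR | 7 | 9
CR | CR | 9 | 7
CR | JV | 9 | 7
CR | KW | 9 | 7
CR | TH | 9 | 7
GN | NULL | NULL | NULL
JV | CR | 7 | 9
KW | CR | 7 | 9
TH | CR | 7 | 9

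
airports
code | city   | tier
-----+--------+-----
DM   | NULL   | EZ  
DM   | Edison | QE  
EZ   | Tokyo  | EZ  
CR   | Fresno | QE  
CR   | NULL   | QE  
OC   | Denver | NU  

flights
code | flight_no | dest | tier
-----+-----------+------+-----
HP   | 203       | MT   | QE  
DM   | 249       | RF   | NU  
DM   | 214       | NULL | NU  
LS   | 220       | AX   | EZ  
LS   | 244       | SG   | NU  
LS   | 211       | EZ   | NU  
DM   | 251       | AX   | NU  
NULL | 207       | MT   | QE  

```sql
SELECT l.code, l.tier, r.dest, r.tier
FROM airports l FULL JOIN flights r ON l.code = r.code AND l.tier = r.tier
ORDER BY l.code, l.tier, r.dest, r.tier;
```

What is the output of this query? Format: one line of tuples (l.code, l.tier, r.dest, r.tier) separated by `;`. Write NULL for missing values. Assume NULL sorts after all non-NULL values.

FULL OUTER JOIN keeps every row from both sides; unmatched rows get NULL for the other side's columns.
Matching on l.code = r.code AND l.tier = r.tier. A NULL in a compared column never satisfies the condition.
- l (code=DM, tier=EZ) has no partner → padded with NULL.
- l (code=DM, tier=QE) has no partner → padded with NULL.
- l (code=EZ, tier=EZ) has no partner → padded with NULL.
- l (code=CR, tier=QE) has no partner → padded with NULL.
- l (code=CR, tier=QE) has no partner → padded with NULL.
- l (code=OC, tier=NU) has no partner → padded with NULL.
- 8 r row(s) had no l match → kept, l columns NULL.

(CR, QE, NULL, NULL); (CR, QE, NULL, NULL); (DM, EZ, NULL, NULL); (DM, QE, NULL, NULL); (EZ, EZ, NULL, NULL); (OC, NU, NULL, NULL); (NULL, NULL, AX, EZ); (NULL, NULL, AX, NU); (NULL, NULL, EZ, NU); (NULL, NULL, MT, QE); (NULL, NULL, MT, QE); (NULL, NULL, RF, NU); (NULL, NULL, SG, NU); (NULL, NULL, NULL, NU)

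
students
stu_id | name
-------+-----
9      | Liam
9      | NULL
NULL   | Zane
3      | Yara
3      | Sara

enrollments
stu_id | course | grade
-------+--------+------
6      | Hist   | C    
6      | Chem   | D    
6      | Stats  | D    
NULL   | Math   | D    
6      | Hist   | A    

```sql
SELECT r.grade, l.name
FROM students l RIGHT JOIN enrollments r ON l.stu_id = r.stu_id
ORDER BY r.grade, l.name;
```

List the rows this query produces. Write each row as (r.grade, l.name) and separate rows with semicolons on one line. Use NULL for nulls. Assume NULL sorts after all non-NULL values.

(A, NULL); (C, NULL); (D, NULL); (D, NULL); (D, NULL)

RIGHT JOIN keeps every row from `enrollments`; unmatched rows get NULL for `students`'s columns.
Matching on l.stu_id = r.stu_id. A NULL in a compared column never satisfies the condition.
Matched pairs: 0; unmatched r rows kept: 5.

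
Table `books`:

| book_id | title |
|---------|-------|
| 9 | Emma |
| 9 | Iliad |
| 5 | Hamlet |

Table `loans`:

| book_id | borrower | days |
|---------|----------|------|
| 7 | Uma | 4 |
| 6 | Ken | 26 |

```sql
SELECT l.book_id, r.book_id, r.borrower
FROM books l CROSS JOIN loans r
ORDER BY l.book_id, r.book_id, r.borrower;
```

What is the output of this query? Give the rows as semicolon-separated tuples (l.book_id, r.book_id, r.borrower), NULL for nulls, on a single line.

(5, 6, Ken); (5, 7, Uma); (9, 6, Ken); (9, 6, Ken); (9, 7, Uma); (9, 7, Uma)

CROSS JOIN pairs every row of `books` with every row of `loans`: 3 × 2 = 6 rows.
After projecting and ordering:
l.book_id | r.book_id | r.borrower
5 | 6 | Ken
5 | 7 | Uma
9 | 6 | Ken
9 | 6 | Ken
9 | 7 | Uma
9 | 7 | Uma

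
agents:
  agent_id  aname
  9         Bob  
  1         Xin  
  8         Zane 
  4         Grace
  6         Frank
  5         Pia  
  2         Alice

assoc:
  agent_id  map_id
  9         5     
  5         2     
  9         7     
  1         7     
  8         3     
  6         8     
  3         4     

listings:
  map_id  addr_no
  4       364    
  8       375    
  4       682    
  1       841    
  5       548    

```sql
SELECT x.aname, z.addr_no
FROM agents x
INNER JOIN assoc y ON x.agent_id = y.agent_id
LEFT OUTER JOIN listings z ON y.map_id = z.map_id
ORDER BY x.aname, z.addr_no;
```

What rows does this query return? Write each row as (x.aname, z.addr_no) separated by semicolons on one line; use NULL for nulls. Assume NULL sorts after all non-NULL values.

(Bob, 548); (Bob, NULL); (Frank, 375); (Pia, NULL); (Xin, NULL); (Zane, NULL)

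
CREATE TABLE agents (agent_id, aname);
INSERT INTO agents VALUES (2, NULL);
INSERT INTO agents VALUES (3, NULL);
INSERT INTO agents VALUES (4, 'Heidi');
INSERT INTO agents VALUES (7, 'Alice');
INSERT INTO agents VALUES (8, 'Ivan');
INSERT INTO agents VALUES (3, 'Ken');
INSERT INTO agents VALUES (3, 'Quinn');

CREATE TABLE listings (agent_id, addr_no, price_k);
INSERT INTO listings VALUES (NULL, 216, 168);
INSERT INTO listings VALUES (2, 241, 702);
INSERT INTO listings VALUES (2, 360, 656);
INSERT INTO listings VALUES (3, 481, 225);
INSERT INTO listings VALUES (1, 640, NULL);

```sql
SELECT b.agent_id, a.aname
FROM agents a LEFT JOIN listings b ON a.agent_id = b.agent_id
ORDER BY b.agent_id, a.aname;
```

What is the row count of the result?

8

LEFT JOIN keeps every row from `agents`; unmatched rows get NULL for `listings`'s columns.
Matching on a.agent_id = b.agent_id. A NULL in a compared column never satisfies the condition.
Matched pairs: 5; unmatched a rows kept: 3.
Total: 5 matched + 3 padded = 8 rows.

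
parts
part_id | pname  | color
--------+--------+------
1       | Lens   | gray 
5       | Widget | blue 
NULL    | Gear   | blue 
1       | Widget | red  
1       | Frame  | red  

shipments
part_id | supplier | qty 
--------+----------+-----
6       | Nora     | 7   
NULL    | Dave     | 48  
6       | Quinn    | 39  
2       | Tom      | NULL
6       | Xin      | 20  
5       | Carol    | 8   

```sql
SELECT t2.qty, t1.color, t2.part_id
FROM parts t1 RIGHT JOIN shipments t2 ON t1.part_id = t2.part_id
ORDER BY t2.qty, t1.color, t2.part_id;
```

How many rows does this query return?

6

RIGHT JOIN keeps every row from `shipments`; unmatched rows get NULL for `parts`'s columns.
Matching on t1.part_id = t2.part_id. A NULL in a compared column never satisfies the condition.
Matched pairs: 1; unmatched t2 rows kept: 5.
Total: 1 matched + 5 padded = 6 rows.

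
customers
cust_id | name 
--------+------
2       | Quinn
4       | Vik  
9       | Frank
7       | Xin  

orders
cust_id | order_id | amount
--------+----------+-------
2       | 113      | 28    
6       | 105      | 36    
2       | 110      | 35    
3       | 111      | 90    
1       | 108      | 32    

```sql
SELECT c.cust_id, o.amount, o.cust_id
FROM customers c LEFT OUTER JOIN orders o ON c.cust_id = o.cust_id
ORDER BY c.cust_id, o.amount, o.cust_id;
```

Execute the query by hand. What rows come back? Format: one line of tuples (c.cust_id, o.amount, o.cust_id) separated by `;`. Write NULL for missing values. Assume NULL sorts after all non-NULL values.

LEFT JOIN keeps every row from `customers`; unmatched rows get NULL for `orders`'s columns.
Matching on c.cust_id = o.cust_id.
- c (cust_id=2) pairs with 2 row(s) of o.
- c (cust_id=4) has no partner → padded with NULL.
- c (cust_id=9) has no partner → padded with NULL.
- c (cust_id=7) has no partner → padded with NULL.
After projecting and ordering:
c.cust_id | o.amount | o.cust_id
2 | 28 | 2
2 | 35 | 2
4 | NULL | NULL
7 | NULL | NULL
9 | NULL | NULL

(2, 28, 2); (2, 35, 2); (4, NULL, NULL); (7, NULL, NULL); (9, NULL, NULL)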